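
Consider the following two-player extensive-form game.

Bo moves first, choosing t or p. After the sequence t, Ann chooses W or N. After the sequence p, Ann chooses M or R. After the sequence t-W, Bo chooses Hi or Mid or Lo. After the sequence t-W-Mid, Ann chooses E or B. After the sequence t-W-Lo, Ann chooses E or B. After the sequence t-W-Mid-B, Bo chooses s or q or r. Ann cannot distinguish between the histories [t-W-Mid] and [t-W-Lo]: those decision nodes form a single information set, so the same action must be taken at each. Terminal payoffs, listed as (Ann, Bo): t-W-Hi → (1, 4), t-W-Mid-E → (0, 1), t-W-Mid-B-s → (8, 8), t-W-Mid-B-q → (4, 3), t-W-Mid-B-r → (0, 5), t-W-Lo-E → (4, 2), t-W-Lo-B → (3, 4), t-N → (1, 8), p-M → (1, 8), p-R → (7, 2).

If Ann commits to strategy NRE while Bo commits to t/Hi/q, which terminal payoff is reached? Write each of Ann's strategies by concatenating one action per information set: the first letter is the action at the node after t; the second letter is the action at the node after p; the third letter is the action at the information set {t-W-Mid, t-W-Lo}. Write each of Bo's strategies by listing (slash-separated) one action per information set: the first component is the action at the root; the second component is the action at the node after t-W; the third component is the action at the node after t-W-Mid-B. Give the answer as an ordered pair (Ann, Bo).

(1, 8)

Trace the play path from the root:
  Bo plays t
  Ann plays N at [t]
→ terminal payoff (1, 8).
(Ann's choice at the node after p is never reached on this path, so it doesn't affect the outcome.)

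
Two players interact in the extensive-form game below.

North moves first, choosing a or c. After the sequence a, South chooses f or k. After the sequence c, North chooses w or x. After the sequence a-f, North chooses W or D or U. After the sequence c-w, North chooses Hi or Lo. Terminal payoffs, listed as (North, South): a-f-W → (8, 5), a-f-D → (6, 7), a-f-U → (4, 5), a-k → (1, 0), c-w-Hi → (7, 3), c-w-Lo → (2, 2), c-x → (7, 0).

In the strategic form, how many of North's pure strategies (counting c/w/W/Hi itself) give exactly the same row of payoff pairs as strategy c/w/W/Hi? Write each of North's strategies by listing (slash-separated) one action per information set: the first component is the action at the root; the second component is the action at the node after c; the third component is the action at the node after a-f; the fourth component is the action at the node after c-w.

Row for c/w/W/Hi (columns f, k): (7,3) (7,3).
Under c/w/W/Hi, North's choice at the node after a-f can never be reached regardless of what South does, so varying those choices leaves every outcome unchanged.
Holding the reachable choices fixed and varying the unreachable one freely already gives 3 equivalent strategies.
No other strategy reproduces this row, so those 3 are the full class: c/w/W/Hi, c/w/D/Hi, c/w/U/Hi.

3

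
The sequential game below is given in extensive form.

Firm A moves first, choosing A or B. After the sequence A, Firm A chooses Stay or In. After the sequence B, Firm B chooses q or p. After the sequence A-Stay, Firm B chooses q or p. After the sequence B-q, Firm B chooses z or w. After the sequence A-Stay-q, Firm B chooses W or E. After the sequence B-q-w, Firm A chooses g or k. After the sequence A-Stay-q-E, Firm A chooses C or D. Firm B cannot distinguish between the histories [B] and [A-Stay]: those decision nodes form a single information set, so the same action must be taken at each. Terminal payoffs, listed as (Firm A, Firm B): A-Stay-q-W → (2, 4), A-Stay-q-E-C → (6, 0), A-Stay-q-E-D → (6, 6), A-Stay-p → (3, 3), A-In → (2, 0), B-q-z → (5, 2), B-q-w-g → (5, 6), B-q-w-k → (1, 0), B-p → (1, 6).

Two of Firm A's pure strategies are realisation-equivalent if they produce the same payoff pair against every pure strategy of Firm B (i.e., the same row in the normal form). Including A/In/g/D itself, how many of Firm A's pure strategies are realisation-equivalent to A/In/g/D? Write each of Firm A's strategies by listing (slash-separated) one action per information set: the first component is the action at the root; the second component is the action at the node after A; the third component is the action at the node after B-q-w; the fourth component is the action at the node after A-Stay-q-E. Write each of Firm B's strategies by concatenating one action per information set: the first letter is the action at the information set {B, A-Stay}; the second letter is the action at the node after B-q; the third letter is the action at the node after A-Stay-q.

Row for A/In/g/D (columns qzW, qzE, qwW, qwE, pzW, pzE, pwW, pwE): (2,0) (2,0) (2,0) (2,0) (2,0) (2,0) (2,0) (2,0).
Under A/In/g/D, Firm A's choice at the node after B-q-w and at the node after A-Stay-q-E can never be reached regardless of what Firm B does, so varying those choices leaves every outcome unchanged.
Holding the reachable choices fixed and varying the unreachable ones freely already gives 2 × 2 = 4 equivalent strategies.
No other strategy reproduces this row, so those 4 are the full class: A/In/g/C, A/In/g/D, A/In/k/C, A/In/k/D.

4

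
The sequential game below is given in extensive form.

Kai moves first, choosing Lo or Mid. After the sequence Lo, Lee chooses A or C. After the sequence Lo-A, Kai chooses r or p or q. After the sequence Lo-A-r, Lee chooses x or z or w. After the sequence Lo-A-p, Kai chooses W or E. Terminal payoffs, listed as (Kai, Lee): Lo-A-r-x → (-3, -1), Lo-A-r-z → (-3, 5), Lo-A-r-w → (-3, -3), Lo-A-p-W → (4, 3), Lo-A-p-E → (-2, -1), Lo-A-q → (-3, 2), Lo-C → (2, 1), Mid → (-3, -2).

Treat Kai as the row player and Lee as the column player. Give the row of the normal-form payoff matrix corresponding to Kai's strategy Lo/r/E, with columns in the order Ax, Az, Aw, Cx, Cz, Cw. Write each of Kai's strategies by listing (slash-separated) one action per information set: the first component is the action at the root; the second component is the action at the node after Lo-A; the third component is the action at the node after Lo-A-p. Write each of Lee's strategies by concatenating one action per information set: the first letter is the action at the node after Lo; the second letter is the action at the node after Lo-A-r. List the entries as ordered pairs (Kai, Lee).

(-3,-1) (-3,5) (-3,-3) (2,1) (2,1) (2,1)

vs Ax: Kai plays Lo → Lee plays A at [Lo] → Kai plays r at [Lo-A] → Lee plays x at [Lo-A-r] → (-3, -1)
vs Az: Kai plays Lo → Lee plays A at [Lo] → Kai plays r at [Lo-A] → Lee plays z at [Lo-A-r] → (-3, 5)
vs Aw: Kai plays Lo → Lee plays A at [Lo] → Kai plays r at [Lo-A] → Lee plays w at [Lo-A-r] → (-3, -3)
vs Cx: Kai plays Lo → Lee plays C at [Lo] → (2, 1)
vs Cz: Kai plays Lo → Lee plays C at [Lo] → (2, 1)
vs Cw: Kai plays Lo → Lee plays C at [Lo] → (2, 1)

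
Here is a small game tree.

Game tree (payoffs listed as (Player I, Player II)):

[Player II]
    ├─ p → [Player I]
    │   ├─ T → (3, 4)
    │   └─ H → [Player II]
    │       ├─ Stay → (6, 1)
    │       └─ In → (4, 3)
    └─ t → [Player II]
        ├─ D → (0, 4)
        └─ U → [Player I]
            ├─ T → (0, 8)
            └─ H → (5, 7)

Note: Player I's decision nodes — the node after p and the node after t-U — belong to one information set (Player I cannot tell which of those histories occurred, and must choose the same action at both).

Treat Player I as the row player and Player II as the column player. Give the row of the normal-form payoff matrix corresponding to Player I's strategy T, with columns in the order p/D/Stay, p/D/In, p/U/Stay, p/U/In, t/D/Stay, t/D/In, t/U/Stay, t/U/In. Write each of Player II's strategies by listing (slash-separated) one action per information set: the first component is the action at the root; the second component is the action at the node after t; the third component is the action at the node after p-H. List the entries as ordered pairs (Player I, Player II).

vs p/D/Stay: Player II plays p → Player I plays T at [p] → (3, 4)
vs p/D/In: Player II plays p → Player I plays T at [p] → (3, 4)
vs p/U/Stay: Player II plays p → Player I plays T at [p] → (3, 4)
vs p/U/In: Player II plays p → Player I plays T at [p] → (3, 4)
vs t/D/Stay: Player II plays t → Player II plays D at [t] → (0, 4)
vs t/D/In: Player II plays t → Player II plays D at [t] → (0, 4)
vs t/U/Stay: Player II plays t → Player II plays U at [t] → Player I plays T at [t-U] → (0, 8)
vs t/U/In: Player II plays t → Player II plays U at [t] → Player I plays T at [t-U] → (0, 8)

(3,4) (3,4) (3,4) (3,4) (0,4) (0,4) (0,8) (0,8)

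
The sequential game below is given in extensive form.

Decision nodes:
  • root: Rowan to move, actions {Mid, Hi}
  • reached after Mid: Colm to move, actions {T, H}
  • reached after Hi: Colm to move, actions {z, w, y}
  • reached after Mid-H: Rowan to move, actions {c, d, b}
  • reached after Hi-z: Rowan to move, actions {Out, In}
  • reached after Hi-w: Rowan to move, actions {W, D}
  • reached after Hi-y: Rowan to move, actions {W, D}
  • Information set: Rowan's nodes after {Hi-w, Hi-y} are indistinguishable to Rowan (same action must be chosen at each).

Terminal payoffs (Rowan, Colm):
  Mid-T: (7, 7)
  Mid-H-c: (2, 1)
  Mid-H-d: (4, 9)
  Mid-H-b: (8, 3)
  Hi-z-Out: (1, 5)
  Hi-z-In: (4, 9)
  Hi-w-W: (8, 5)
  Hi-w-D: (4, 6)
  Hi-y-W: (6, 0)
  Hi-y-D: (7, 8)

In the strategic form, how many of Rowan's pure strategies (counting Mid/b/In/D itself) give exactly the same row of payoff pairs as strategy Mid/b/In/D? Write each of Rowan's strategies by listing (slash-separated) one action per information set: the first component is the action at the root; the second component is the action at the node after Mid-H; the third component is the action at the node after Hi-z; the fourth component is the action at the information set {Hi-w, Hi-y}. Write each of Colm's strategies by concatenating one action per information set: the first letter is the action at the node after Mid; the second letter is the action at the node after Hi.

Row for Mid/b/In/D (columns Tz, Tw, Ty, Hz, Hw, Hy): (7,7) (7,7) (7,7) (8,3) (8,3) (8,3).
Under Mid/b/In/D, Rowan's choice at the node after Hi-z and at the information set {Hi-w, Hi-y} can never be reached regardless of what Colm does, so varying those choices leaves every outcome unchanged.
Holding the reachable choices fixed and varying the unreachable ones freely already gives 2 × 2 = 4 equivalent strategies.
No other strategy reproduces this row, so those 4 are the full class: Mid/b/Out/W, Mid/b/Out/D, Mid/b/In/W, Mid/b/In/D.

4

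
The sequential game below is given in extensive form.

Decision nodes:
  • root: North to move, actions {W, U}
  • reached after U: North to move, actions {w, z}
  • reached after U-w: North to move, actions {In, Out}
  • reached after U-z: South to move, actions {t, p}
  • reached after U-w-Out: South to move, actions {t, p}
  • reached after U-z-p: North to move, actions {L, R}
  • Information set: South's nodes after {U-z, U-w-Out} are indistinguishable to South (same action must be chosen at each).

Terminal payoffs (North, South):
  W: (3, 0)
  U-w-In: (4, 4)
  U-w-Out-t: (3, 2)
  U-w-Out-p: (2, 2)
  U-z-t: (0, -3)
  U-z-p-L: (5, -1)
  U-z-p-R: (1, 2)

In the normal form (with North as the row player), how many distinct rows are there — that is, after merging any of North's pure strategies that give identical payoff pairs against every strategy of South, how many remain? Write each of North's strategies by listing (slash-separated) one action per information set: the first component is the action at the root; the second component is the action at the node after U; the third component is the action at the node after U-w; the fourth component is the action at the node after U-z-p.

5

North has 16 pure strategies: W/w/In/L, W/w/In/R, W/w/Out/L, W/w/Out/R, W/z/In/L, W/z/In/R, W/z/Out/L, W/z/Out/R, U/w/In/L, U/w/In/R, U/w/Out/L, U/w/Out/R, U/z/In/L, U/z/In/R, U/z/Out/L, U/z/Out/R. Columns: t, p.
{W/w/In/L, W/w/In/R, W/w/Out/L, W/w/Out/R, W/z/In/L, W/z/In/R, W/z/Out/L, W/z/Out/R} → row (3,0) (3,0)
{U/w/In/L, U/w/In/R} → row (4,4) (4,4)
{U/w/Out/L, U/w/Out/R} → row (3,2) (2,2)
{U/z/In/L, U/z/Out/L} → row (0,-3) (5,-1)
{U/z/In/R, U/z/Out/R} → row (0,-3) (1,2)
That's 5 distinct rows out of 16 strategies.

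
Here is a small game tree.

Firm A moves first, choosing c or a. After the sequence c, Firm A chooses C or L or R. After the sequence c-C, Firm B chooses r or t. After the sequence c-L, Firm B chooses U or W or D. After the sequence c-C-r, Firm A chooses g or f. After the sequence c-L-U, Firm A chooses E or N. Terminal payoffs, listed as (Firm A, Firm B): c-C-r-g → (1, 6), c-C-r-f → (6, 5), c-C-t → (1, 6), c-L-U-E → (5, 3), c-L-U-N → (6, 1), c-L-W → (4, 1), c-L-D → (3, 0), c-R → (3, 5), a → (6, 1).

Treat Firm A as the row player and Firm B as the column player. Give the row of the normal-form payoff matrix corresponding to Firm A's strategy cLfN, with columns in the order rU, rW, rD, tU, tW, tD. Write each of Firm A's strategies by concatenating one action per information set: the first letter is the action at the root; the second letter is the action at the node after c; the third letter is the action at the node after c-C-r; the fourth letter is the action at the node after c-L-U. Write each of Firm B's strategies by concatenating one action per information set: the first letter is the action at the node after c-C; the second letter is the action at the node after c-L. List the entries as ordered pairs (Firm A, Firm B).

vs rU: Firm A plays c → Firm A plays L at [c] → Firm B plays U at [c-L] → Firm A plays N at [c-L-U] → (6, 1)
vs rW: Firm A plays c → Firm A plays L at [c] → Firm B plays W at [c-L] → (4, 1)
vs rD: Firm A plays c → Firm A plays L at [c] → Firm B plays D at [c-L] → (3, 0)
vs tU: Firm A plays c → Firm A plays L at [c] → Firm B plays U at [c-L] → Firm A plays N at [c-L-U] → (6, 1)
vs tW: Firm A plays c → Firm A plays L at [c] → Firm B plays W at [c-L] → (4, 1)
vs tD: Firm A plays c → Firm A plays L at [c] → Firm B plays D at [c-L] → (3, 0)

(6,1) (4,1) (3,0) (6,1) (4,1) (3,0)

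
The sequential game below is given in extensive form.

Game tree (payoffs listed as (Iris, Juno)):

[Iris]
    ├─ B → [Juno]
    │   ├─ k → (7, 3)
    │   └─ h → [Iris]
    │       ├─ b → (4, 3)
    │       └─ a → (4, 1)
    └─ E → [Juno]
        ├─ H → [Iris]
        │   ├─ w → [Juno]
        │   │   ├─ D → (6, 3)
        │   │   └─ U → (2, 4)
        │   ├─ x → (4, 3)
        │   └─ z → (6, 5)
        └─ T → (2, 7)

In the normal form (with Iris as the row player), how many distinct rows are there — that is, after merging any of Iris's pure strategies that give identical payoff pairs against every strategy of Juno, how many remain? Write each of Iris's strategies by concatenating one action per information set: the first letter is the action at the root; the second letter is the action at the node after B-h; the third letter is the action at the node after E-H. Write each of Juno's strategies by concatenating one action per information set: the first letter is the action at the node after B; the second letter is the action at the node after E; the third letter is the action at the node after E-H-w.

5

Iris has 12 pure strategies: Bbw, Bbx, Bbz, Baw, Bax, Baz, Ebw, Ebx, Ebz, Eaw, Eax, Eaz. Columns: kHD, kHU, kTD, kTU, hHD, hHU, hTD, hTU.
{Bbw, Bbx, Bbz} → row (7,3) (7,3) (7,3) (7,3) (4,3) (4,3) (4,3) (4,3)
{Baw, Bax, Baz} → row (7,3) (7,3) (7,3) (7,3) (4,1) (4,1) (4,1) (4,1)
{Ebw, Eaw} → row (6,3) (2,4) (2,7) (2,7) (6,3) (2,4) (2,7) (2,7)
{Ebx, Eax} → row (4,3) (4,3) (2,7) (2,7) (4,3) (4,3) (2,7) (2,7)
{Ebz, Eaz} → row (6,5) (6,5) (2,7) (2,7) (6,5) (6,5) (2,7) (2,7)
That's 5 distinct rows out of 12 strategies.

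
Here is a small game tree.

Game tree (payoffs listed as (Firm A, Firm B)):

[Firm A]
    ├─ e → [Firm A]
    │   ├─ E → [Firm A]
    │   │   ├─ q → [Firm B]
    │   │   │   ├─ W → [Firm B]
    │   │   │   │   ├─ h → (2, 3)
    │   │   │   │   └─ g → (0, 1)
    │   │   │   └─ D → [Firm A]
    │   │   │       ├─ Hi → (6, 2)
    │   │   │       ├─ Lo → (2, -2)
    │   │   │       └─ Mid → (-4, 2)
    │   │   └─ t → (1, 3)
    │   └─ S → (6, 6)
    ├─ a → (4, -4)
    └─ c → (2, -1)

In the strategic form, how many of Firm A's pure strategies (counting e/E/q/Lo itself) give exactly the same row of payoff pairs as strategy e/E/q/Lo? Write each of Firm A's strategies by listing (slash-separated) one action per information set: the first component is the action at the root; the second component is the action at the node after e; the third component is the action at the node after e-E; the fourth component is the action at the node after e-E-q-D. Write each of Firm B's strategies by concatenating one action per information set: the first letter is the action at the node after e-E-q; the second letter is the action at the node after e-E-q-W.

Row for e/E/q/Lo (columns Wh, Wg, Dh, Dg): (2,3) (0,1) (2,-2) (2,-2).
Every one of Firm A's information sets is on the play path for some reply by Firm B when Firm A follows e/E/q/Lo.
Changing the action at any of them therefore changes at least one column, so only e/E/q/Lo itself gives this row.

1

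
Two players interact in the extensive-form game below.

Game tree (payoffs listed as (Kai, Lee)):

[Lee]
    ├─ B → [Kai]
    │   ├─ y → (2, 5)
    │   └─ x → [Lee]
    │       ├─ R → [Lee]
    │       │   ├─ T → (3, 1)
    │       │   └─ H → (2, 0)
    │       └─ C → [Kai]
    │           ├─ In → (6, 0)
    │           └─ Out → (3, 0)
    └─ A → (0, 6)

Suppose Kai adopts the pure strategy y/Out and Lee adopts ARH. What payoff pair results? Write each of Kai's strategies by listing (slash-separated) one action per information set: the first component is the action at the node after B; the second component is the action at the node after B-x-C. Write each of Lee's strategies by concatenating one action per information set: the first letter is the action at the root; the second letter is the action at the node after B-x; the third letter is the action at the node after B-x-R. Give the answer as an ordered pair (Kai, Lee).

Trace the play path from the root:
  Lee plays A
→ terminal payoff (0, 6).
(Kai's choice at the node after B is never reached on this path, so it doesn't affect the outcome.)

(0, 6)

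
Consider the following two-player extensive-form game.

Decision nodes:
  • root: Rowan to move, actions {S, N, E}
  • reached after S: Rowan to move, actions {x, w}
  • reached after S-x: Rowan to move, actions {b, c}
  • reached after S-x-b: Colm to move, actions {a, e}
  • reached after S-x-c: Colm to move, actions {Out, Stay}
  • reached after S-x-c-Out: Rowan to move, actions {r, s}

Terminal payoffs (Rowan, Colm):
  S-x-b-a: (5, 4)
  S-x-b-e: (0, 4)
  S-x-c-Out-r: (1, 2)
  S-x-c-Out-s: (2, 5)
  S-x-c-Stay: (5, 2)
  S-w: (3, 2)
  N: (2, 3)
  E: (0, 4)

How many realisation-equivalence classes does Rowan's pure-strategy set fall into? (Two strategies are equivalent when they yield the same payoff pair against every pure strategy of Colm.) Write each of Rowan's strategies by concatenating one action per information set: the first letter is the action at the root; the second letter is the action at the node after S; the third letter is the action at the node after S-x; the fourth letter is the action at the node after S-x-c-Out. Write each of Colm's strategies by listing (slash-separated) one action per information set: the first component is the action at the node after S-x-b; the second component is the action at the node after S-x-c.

Rowan has 24 pure strategies: Sxbr, Sxbs, Sxcr, Sxcs, Swbr, Swbs, Swcr, Swcs, Nxbr, Nxbs, Nxcr, Nxcs, Nwbr, Nwbs, Nwcr, Nwcs, Exbr, Exbs, Excr, Excs, Ewbr, Ewbs, Ewcr, Ewcs. Columns: a/Out, a/Stay, e/Out, e/Stay.
{Sxbr, Sxbs} → row (5,4) (5,4) (0,4) (0,4)
{Sxcr} → row (1,2) (5,2) (1,2) (5,2)
{Sxcs} → row (2,5) (5,2) (2,5) (5,2)
{Swbr, Swbs, Swcr, Swcs} → row (3,2) (3,2) (3,2) (3,2)
{Nxbr, Nxbs, Nxcr, Nxcs, Nwbr, Nwbs, Nwcr, Nwcs} → row (2,3) (2,3) (2,3) (2,3)
{Exbr, Exbs, Excr, Excs, Ewbr, Ewbs, Ewcr, Ewcs} → row (0,4) (0,4) (0,4) (0,4)
That's 6 distinct rows out of 24 strategies.

6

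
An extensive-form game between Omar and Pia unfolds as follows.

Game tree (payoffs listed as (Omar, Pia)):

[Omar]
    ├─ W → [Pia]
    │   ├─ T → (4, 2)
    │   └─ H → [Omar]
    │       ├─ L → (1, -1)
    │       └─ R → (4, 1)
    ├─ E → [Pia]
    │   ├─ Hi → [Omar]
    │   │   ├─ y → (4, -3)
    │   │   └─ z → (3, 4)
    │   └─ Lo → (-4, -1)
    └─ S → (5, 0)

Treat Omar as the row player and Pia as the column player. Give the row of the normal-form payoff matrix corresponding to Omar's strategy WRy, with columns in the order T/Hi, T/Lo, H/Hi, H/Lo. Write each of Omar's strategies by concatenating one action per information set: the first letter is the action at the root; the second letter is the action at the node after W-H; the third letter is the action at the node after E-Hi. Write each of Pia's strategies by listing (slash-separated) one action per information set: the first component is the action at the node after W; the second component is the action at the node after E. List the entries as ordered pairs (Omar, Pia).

(4,2) (4,2) (4,1) (4,1)

vs T/Hi: Omar plays W → Pia plays T at [W] → (4, 2)
vs T/Lo: Omar plays W → Pia plays T at [W] → (4, 2)
vs H/Hi: Omar plays W → Pia plays H at [W] → Omar plays R at [W-H] → (4, 1)
vs H/Lo: Omar plays W → Pia plays H at [W] → Omar plays R at [W-H] → (4, 1)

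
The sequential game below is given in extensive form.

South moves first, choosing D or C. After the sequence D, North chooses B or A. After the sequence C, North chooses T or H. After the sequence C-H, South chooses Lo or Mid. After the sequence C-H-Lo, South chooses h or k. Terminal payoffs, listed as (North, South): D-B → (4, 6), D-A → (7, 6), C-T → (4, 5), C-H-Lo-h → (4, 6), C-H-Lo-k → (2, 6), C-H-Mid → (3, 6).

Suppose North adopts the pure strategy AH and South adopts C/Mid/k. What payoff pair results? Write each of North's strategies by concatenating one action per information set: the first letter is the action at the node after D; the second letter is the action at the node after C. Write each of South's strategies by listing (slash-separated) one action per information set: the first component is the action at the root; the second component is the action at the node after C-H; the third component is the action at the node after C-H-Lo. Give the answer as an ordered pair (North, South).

(3, 6)

Trace the play path from the root:
  South plays C
  North plays H at [C]
  South plays Mid at [C-H]
→ terminal payoff (3, 6).
(North's choice at the node after D is never reached on this path, so it doesn't affect the outcome.)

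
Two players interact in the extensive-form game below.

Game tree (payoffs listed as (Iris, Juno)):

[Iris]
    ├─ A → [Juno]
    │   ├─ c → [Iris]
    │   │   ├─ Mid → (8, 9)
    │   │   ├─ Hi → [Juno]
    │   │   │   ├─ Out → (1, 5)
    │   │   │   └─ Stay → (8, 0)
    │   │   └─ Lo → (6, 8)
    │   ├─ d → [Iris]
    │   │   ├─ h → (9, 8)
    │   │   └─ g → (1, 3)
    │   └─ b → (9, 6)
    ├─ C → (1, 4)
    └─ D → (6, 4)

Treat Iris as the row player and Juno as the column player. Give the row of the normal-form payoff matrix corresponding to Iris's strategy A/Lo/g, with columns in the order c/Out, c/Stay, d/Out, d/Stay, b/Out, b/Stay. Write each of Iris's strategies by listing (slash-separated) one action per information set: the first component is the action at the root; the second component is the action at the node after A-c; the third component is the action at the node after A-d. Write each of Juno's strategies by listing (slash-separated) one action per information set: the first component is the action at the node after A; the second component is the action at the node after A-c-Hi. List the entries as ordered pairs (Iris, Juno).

vs c/Out: Iris plays A → Juno plays c at [A] → Iris plays Lo at [A-c] → (6, 8)
vs c/Stay: Iris plays A → Juno plays c at [A] → Iris plays Lo at [A-c] → (6, 8)
vs d/Out: Iris plays A → Juno plays d at [A] → Iris plays g at [A-d] → (1, 3)
vs d/Stay: Iris plays A → Juno plays d at [A] → Iris plays g at [A-d] → (1, 3)
vs b/Out: Iris plays A → Juno plays b at [A] → (9, 6)
vs b/Stay: Iris plays A → Juno plays b at [A] → (9, 6)

(6,8) (6,8) (1,3) (1,3) (9,6) (9,6)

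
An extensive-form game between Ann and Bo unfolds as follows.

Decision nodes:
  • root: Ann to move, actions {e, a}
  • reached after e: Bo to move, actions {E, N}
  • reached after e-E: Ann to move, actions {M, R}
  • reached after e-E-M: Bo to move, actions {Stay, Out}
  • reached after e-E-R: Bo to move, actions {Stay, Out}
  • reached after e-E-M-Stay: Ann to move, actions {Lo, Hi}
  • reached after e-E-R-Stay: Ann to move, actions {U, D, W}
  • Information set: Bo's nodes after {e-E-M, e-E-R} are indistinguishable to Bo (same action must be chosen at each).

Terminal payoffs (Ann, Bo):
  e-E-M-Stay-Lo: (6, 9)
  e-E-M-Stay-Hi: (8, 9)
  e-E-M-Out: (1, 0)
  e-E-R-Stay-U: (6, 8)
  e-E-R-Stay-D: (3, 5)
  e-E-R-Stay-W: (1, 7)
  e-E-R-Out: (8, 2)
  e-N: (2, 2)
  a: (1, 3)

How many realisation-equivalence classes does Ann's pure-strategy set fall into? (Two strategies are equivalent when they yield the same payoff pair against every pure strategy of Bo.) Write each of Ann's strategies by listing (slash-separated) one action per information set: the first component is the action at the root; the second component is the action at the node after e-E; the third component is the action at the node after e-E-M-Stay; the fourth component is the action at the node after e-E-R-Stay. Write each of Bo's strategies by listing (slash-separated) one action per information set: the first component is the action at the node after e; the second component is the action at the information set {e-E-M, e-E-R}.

Ann has 24 pure strategies: e/M/Lo/U, e/M/Lo/D, e/M/Lo/W, e/M/Hi/U, e/M/Hi/D, e/M/Hi/W, e/R/Lo/U, e/R/Lo/D, e/R/Lo/W, e/R/Hi/U, e/R/Hi/D, e/R/Hi/W, a/M/Lo/U, a/M/Lo/D, a/M/Lo/W, a/M/Hi/U, a/M/Hi/D, a/M/Hi/W, a/R/Lo/U, a/R/Lo/D, a/R/Lo/W, a/R/Hi/U, a/R/Hi/D, a/R/Hi/W. Columns: E/Stay, E/Out, N/Stay, N/Out.
{e/M/Lo/U, e/M/Lo/D, e/M/Lo/W} → row (6,9) (1,0) (2,2) (2,2)
{e/M/Hi/U, e/M/Hi/D, e/M/Hi/W} → row (8,9) (1,0) (2,2) (2,2)
{e/R/Lo/U, e/R/Hi/U} → row (6,8) (8,2) (2,2) (2,2)
{e/R/Lo/D, e/R/Hi/D} → row (3,5) (8,2) (2,2) (2,2)
{e/R/Lo/W, e/R/Hi/W} → row (1,7) (8,2) (2,2) (2,2)
{a/M/Lo/U, a/M/Lo/D, a/M/Lo/W, a/M/Hi/U, a/M/Hi/D, a/M/Hi/W, a/R/Lo/U, a/R/Lo/D, a/R/Lo/W, a/R/Hi/U, a/R/Hi/D, a/R/Hi/W} → row (1,3) (1,3) (1,3) (1,3)
That's 6 distinct rows out of 24 strategies.

6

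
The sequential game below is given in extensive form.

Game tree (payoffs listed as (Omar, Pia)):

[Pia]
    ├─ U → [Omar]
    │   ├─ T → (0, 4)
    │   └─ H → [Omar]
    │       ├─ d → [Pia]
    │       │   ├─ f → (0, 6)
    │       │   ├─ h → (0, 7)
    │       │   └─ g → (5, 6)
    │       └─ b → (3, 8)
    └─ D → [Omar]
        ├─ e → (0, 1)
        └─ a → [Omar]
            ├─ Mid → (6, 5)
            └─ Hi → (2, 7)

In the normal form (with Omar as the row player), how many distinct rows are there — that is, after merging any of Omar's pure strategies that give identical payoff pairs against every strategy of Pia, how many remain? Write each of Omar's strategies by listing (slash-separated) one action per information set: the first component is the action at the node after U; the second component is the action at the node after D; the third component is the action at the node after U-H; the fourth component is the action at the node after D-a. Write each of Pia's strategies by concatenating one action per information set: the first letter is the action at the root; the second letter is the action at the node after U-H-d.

Omar has 16 pure strategies: T/e/d/Mid, T/e/d/Hi, T/e/b/Mid, T/e/b/Hi, T/a/d/Mid, T/a/d/Hi, T/a/b/Mid, T/a/b/Hi, H/e/d/Mid, H/e/d/Hi, H/e/b/Mid, H/e/b/Hi, H/a/d/Mid, H/a/d/Hi, H/a/b/Mid, H/a/b/Hi. Columns: Uf, Uh, Ug, Df, Dh, Dg.
{T/e/d/Mid, T/e/d/Hi, T/e/b/Mid, T/e/b/Hi} → row (0,4) (0,4) (0,4) (0,1) (0,1) (0,1)
{T/a/d/Mid, T/a/b/Mid} → row (0,4) (0,4) (0,4) (6,5) (6,5) (6,5)
{T/a/d/Hi, T/a/b/Hi} → row (0,4) (0,4) (0,4) (2,7) (2,7) (2,7)
{H/e/d/Mid, H/e/d/Hi} → row (0,6) (0,7) (5,6) (0,1) (0,1) (0,1)
{H/e/b/Mid, H/e/b/Hi} → row (3,8) (3,8) (3,8) (0,1) (0,1) (0,1)
{H/a/d/Mid} → row (0,6) (0,7) (5,6) (6,5) (6,5) (6,5)
{H/a/d/Hi} → row (0,6) (0,7) (5,6) (2,7) (2,7) (2,7)
{H/a/b/Mid} → row (3,8) (3,8) (3,8) (6,5) (6,5) (6,5)
{H/a/b/Hi} → row (3,8) (3,8) (3,8) (2,7) (2,7) (2,7)
That's 9 distinct rows out of 16 strategies.

9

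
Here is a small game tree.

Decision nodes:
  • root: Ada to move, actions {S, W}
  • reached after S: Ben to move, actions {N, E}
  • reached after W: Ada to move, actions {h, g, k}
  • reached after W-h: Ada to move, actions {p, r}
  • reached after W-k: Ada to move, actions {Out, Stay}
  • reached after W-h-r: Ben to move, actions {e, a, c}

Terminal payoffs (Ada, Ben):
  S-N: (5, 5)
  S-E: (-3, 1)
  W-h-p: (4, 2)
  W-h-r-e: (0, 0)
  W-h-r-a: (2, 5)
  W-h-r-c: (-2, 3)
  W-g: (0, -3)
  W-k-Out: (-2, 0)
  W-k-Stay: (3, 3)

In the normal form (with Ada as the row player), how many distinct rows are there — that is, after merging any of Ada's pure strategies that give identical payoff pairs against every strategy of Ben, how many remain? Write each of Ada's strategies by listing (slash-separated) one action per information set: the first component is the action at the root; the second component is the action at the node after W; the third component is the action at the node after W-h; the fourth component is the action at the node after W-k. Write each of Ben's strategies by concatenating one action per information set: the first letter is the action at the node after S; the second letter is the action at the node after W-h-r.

6

Ada has 24 pure strategies: S/h/p/Out, S/h/p/Stay, S/h/r/Out, S/h/r/Stay, S/g/p/Out, S/g/p/Stay, S/g/r/Out, S/g/r/Stay, S/k/p/Out, S/k/p/Stay, S/k/r/Out, S/k/r/Stay, W/h/p/Out, W/h/p/Stay, W/h/r/Out, W/h/r/Stay, W/g/p/Out, W/g/p/Stay, W/g/r/Out, W/g/r/Stay, W/k/p/Out, W/k/p/Stay, W/k/r/Out, W/k/r/Stay. Columns: Ne, Na, Nc, Ee, Ea, Ec.
{S/h/p/Out, S/h/p/Stay, S/h/r/Out, S/h/r/Stay, S/g/p/Out, S/g/p/Stay, S/g/r/Out, S/g/r/Stay, S/k/p/Out, S/k/p/Stay, S/k/r/Out, S/k/r/Stay} → row (5,5) (5,5) (5,5) (-3,1) (-3,1) (-3,1)
{W/h/p/Out, W/h/p/Stay} → row (4,2) (4,2) (4,2) (4,2) (4,2) (4,2)
{W/h/r/Out, W/h/r/Stay} → row (0,0) (2,5) (-2,3) (0,0) (2,5) (-2,3)
{W/g/p/Out, W/g/p/Stay, W/g/r/Out, W/g/r/Stay} → row (0,-3) (0,-3) (0,-3) (0,-3) (0,-3) (0,-3)
{W/k/p/Out, W/k/r/Out} → row (-2,0) (-2,0) (-2,0) (-2,0) (-2,0) (-2,0)
{W/k/p/Stay, W/k/r/Stay} → row (3,3) (3,3) (3,3) (3,3) (3,3) (3,3)
That's 6 distinct rows out of 24 strategies.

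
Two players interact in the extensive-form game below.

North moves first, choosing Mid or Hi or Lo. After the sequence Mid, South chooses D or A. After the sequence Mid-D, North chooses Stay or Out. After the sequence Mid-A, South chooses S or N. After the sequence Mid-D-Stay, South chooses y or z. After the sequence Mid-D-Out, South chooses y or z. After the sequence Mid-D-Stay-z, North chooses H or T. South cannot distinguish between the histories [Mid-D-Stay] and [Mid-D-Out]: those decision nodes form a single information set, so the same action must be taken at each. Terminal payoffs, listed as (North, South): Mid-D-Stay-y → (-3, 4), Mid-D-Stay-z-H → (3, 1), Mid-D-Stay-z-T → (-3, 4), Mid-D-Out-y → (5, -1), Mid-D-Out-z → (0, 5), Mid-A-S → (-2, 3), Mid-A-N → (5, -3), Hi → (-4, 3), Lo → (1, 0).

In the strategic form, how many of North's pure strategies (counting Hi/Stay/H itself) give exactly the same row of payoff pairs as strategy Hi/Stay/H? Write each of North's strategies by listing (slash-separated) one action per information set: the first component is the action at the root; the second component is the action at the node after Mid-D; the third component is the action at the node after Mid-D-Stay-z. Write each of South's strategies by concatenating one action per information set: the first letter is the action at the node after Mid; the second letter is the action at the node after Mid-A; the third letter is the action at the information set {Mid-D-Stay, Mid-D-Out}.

Row for Hi/Stay/H (columns DSy, DSz, DNy, DNz, ASy, ASz, ANy, ANz): (-4,3) (-4,3) (-4,3) (-4,3) (-4,3) (-4,3) (-4,3) (-4,3).
Under Hi/Stay/H, North's choice at the node after Mid-D and at the node after Mid-D-Stay-z can never be reached regardless of what South does, so varying those choices leaves every outcome unchanged.
Holding the reachable choices fixed and varying the unreachable ones freely already gives 2 × 2 = 4 equivalent strategies.
No other strategy reproduces this row, so those 4 are the full class: Hi/Stay/H, Hi/Stay/T, Hi/Out/H, Hi/Out/T.

4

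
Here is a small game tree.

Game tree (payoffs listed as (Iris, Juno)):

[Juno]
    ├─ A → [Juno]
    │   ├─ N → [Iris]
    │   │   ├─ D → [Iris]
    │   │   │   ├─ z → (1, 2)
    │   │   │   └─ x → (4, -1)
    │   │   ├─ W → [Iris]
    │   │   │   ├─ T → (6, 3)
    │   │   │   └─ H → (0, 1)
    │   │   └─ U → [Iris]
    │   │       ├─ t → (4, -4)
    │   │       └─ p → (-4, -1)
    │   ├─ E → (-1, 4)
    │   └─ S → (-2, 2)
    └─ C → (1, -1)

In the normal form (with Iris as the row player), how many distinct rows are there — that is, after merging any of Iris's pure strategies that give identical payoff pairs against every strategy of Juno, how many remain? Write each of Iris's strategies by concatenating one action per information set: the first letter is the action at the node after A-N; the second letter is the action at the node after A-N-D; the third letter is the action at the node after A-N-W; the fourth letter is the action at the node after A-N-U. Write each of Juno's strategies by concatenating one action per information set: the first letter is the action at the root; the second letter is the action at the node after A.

6

Iris has 24 pure strategies: DzTt, DzTp, DzHt, DzHp, DxTt, DxTp, DxHt, DxHp, WzTt, WzTp, WzHt, WzHp, WxTt, WxTp, WxHt, WxHp, UzTt, UzTp, UzHt, UzHp, UxTt, UxTp, UxHt, UxHp. Columns: AN, AE, AS, CN, CE, CS.
{DzTt, DzTp, DzHt, DzHp} → row (1,2) (-1,4) (-2,2) (1,-1) (1,-1) (1,-1)
{DxTt, DxTp, DxHt, DxHp} → row (4,-1) (-1,4) (-2,2) (1,-1) (1,-1) (1,-1)
{WzTt, WzTp, WxTt, WxTp} → row (6,3) (-1,4) (-2,2) (1,-1) (1,-1) (1,-1)
{WzHt, WzHp, WxHt, WxHp} → row (0,1) (-1,4) (-2,2) (1,-1) (1,-1) (1,-1)
{UzTt, UzHt, UxTt, UxHt} → row (4,-4) (-1,4) (-2,2) (1,-1) (1,-1) (1,-1)
{UzTp, UzHp, UxTp, UxHp} → row (-4,-1) (-1,4) (-2,2) (1,-1) (1,-1) (1,-1)
That's 6 distinct rows out of 24 strategies.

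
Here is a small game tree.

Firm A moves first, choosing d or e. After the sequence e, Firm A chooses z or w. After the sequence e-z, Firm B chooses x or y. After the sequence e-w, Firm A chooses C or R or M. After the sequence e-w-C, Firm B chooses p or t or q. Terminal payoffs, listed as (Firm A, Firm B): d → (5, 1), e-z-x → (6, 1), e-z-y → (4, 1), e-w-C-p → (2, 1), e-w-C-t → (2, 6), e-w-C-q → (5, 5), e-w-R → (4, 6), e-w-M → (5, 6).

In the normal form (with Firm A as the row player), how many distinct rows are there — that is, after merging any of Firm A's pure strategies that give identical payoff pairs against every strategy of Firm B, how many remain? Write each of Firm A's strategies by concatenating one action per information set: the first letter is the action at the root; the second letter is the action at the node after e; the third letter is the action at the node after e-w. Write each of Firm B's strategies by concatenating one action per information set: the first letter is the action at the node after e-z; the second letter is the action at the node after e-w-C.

5

Firm A has 12 pure strategies: dzC, dzR, dzM, dwC, dwR, dwM, ezC, ezR, ezM, ewC, ewR, ewM. Columns: xp, xt, xq, yp, yt, yq.
{dzC, dzR, dzM, dwC, dwR, dwM} → row (5,1) (5,1) (5,1) (5,1) (5,1) (5,1)
{ezC, ezR, ezM} → row (6,1) (6,1) (6,1) (4,1) (4,1) (4,1)
{ewC} → row (2,1) (2,6) (5,5) (2,1) (2,6) (5,5)
{ewR} → row (4,6) (4,6) (4,6) (4,6) (4,6) (4,6)
{ewM} → row (5,6) (5,6) (5,6) (5,6) (5,6) (5,6)
That's 5 distinct rows out of 12 strategies.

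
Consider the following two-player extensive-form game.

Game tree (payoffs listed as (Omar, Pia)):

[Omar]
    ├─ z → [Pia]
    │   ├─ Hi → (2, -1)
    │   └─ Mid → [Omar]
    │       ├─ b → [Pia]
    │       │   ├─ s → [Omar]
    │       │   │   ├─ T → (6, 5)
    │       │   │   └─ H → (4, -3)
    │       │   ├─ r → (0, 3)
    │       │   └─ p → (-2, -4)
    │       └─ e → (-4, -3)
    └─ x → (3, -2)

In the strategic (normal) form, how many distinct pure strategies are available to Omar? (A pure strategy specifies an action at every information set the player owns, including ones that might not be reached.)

Omar owns the root with actions {z, x} — two choices.
Omar owns the node after z-Mid with actions {b, e} — two choices.
Omar owns the node after z-Mid-b-s with actions {T, H} — two choices.
A pure strategy fixes one action at each information set independently, so the count is the product 2 × 2 × 2 = 8.

8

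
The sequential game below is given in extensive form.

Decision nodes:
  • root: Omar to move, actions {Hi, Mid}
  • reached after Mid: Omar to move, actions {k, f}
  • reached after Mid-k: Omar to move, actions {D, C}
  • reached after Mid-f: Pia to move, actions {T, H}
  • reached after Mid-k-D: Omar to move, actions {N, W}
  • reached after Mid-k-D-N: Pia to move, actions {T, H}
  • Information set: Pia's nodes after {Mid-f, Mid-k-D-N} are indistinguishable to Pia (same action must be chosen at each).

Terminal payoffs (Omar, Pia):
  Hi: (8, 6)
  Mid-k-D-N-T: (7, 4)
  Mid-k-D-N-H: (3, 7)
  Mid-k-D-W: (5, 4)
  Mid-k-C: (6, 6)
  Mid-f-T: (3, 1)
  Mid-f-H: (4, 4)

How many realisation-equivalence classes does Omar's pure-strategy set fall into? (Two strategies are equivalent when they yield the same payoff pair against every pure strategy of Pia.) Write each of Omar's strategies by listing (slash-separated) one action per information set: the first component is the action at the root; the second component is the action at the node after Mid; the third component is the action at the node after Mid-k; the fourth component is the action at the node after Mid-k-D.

5

Omar has 16 pure strategies: Hi/k/D/N, Hi/k/D/W, Hi/k/C/N, Hi/k/C/W, Hi/f/D/N, Hi/f/D/W, Hi/f/C/N, Hi/f/C/W, Mid/k/D/N, Mid/k/D/W, Mid/k/C/N, Mid/k/C/W, Mid/f/D/N, Mid/f/D/W, Mid/f/C/N, Mid/f/C/W. Columns: T, H.
{Hi/k/D/N, Hi/k/D/W, Hi/k/C/N, Hi/k/C/W, Hi/f/D/N, Hi/f/D/W, Hi/f/C/N, Hi/f/C/W} → row (8,6) (8,6)
{Mid/k/D/N} → row (7,4) (3,7)
{Mid/k/D/W} → row (5,4) (5,4)
{Mid/k/C/N, Mid/k/C/W} → row (6,6) (6,6)
{Mid/f/D/N, Mid/f/D/W, Mid/f/C/N, Mid/f/C/W} → row (3,1) (4,4)
That's 5 distinct rows out of 16 strategies.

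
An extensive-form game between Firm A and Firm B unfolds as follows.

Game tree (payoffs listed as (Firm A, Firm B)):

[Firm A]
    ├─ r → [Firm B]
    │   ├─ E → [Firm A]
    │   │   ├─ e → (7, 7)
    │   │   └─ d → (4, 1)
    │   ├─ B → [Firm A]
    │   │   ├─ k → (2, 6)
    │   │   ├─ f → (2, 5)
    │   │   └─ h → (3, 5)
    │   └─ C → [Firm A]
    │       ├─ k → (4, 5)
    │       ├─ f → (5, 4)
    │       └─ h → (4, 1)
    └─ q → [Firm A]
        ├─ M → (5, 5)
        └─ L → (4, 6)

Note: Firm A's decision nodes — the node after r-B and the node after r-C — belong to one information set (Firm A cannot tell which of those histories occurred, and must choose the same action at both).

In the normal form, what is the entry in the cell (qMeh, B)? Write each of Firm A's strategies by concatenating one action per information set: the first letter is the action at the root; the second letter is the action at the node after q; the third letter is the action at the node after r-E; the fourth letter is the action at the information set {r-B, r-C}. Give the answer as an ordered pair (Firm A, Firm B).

Trace the play path from the root:
  Firm A plays q
  Firm A plays M at [q]
→ terminal payoff (5, 5).
(Firm A's choice at the node after r-E is never reached on this path, so it doesn't affect the outcome.)

(5, 5)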